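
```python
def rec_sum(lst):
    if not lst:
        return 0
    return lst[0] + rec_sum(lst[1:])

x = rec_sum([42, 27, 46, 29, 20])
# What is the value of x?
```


rec_sum([42, 27, 46, 29, 20])
= 42 + rec_sum([27, 46, 29, 20])
= 42 + 27 + rec_sum([46, 29, 20])
= 42 + 27 + 46 + rec_sum([29, 20])
= 42 + 27 + 46 + 29 + rec_sum([20])
= 42 + 27 + 46 + 29 + 20 + rec_sum([])
= 42 + 27 + 46 + 29 + 20 + 0
= 164


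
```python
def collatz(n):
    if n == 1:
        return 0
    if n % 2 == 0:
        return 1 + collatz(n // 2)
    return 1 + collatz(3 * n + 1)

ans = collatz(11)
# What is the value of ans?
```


collatz(11)
11 is odd -> 3*11+1 = 34 -> collatz(34)
34 is even -> collatz(17)
17 is odd -> 3*17+1 = 52 -> collatz(52)
52 is even -> collatz(26)
26 is even -> collatz(13)
13 is odd -> 3*13+1 = 40 -> collatz(40)
40 is even -> collatz(20)
20 is even -> collatz(10)
10 is even -> collatz(5)
5 is odd -> 3*5+1 = 16 -> collatz(16)
16 is even -> collatz(8)
8 is even -> collatz(4)
4 is even -> collatz(2)
2 is even -> collatz(1)
Reached 1 after 14 steps
= 14


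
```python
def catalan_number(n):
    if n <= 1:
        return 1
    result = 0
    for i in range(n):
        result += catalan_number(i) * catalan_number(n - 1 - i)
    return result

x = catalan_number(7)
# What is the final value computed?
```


catalan_number(7)
= sum of catalan_number(i) * catalan_number(7-1-i) for i in 0..6
First compute sub-values bottom-up:
  catalan_number(0) = 1, catalan_number(1) = 1
  catalan_number(2) = 1*1 + 1*1 = 2
  catalan_number(3) = 1*2 + 1*1 + 2*1 = 5
  catalan_number(4) = 1*5 + 1*2 + 2*1 + 5*1 = 14
  catalan_number(5) = 1*14 + 1*5 + 2*2 + 5*1 + 14*1 = 42
  catalan_number(6) = 1*42 + 1*14 + 2*5 + 5*2 + 14*1 + 42*1 = 132
Now catalan_number(7):
  catalan_number(0)*catalan_number(6) = 1*132 = 132
  catalan_number(1)*catalan_number(5) = 1*42 = 42
  catalan_number(2)*catalan_number(4) = 2*14 = 28
  catalan_number(3)*catalan_number(3) = 5*5 = 25
  catalan_number(4)*catalan_number(2) = 14*2 = 28
  catalan_number(5)*catalan_number(1) = 42*1 = 42
  catalan_number(6)*catalan_number(0) = 132*1 = 132
= 132 + 42 + 28 + 25 + 28 + 42 + 132
= 429


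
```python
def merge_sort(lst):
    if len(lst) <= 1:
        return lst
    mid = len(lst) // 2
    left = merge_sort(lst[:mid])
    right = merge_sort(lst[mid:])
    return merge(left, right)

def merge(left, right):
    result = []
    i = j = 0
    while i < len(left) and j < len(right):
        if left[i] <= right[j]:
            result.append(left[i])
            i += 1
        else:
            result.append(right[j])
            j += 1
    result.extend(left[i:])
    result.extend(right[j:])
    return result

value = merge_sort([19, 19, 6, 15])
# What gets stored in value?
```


merge_sort([19, 19, 6, 15])
Split into [19, 19] and [6, 15]
Left sorted: [19, 19]
Right sorted: [6, 15]
Merge [19, 19] and [6, 15]
= [6, 15, 19, 19]


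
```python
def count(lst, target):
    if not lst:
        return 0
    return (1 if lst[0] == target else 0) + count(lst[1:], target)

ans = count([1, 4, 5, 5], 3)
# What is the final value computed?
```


count([1, 4, 5, 5], 3)
lst[0]=1 != 3: 0 + count([4, 5, 5], 3)
lst[0]=4 != 3: 0 + count([5, 5], 3)
lst[0]=5 != 3: 0 + count([5], 3)
lst[0]=5 != 3: 0 + count([], 3)
= 0


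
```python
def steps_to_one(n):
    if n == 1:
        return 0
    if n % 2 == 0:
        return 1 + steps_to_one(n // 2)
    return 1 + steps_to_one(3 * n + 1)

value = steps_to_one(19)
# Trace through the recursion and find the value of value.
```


steps_to_one(19)
19 is odd -> 3*19+1 = 58 -> steps_to_one(58)
58 is even -> steps_to_one(29)
29 is odd -> 3*29+1 = 88 -> steps_to_one(88)
88 is even -> steps_to_one(44)
44 is even -> steps_to_one(22)
22 is even -> steps_to_one(11)
11 is odd -> 3*11+1 = 34 -> steps_to_one(34)
34 is even -> steps_to_one(17)
17 is odd -> 3*17+1 = 52 -> steps_to_one(52)
52 is even -> steps_to_one(26)
26 is even -> steps_to_one(13)
13 is odd -> 3*13+1 = 40 -> steps_to_one(40)
40 is even -> steps_to_one(20)
20 is even -> steps_to_one(10)
10 is even -> steps_to_one(5)
5 is odd -> 3*5+1 = 16 -> steps_to_one(16)
16 is even -> steps_to_one(8)
8 is even -> steps_to_one(4)
4 is even -> steps_to_one(2)
2 is even -> steps_to_one(1)
Reached 1 after 20 steps
= 20


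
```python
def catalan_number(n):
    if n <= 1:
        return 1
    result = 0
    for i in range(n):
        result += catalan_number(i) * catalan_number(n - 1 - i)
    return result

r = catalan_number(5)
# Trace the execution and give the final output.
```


catalan_number(5)
= sum of catalan_number(i) * catalan_number(5-1-i) for i in 0..4
First compute sub-values bottom-up:
  catalan_number(0) = 1, catalan_number(1) = 1
  catalan_number(2) = 1*1 + 1*1 = 2
  catalan_number(3) = 1*2 + 1*1 + 2*1 = 5
  catalan_number(4) = 1*5 + 1*2 + 2*1 + 5*1 = 14
Now catalan_number(5):
  catalan_number(0)*catalan_number(4) = 1*14 = 14
  catalan_number(1)*catalan_number(3) = 1*5 = 5
  catalan_number(2)*catalan_number(2) = 2*2 = 4
  catalan_number(3)*catalan_number(1) = 5*1 = 5
  catalan_number(4)*catalan_number(0) = 14*1 = 14
= 14 + 5 + 4 + 5 + 14
= 42


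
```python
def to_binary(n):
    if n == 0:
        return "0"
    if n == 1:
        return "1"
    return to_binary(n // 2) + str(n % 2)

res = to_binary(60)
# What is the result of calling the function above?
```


to_binary(60)
= to_binary(30) + "0"
= to_binary(15) + "0" + "0"
= to_binary(7) + "1" + "0" + "0"
= to_binary(3) + "1" + "1" + "0" + "0"
= to_binary(1) + "1" + "1" + "1" + "0" + "0"
= "1" + "1" + "1" + "1" + "0" + "0"
= "111100"


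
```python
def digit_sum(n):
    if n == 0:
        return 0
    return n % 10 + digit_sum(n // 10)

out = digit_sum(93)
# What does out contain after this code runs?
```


digit_sum(93)
= 3 + digit_sum(9)
= 3 + 9 + digit_sum(0)
= 3 + 9 + 0
= 12


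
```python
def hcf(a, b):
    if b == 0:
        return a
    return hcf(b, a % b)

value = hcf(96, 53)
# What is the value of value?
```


hcf(96, 53)
= hcf(53, 96 % 53) = hcf(53, 43)
= hcf(43, 53 % 43) = hcf(43, 10)
= hcf(10, 43 % 10) = hcf(10, 3)
= hcf(3, 10 % 3) = hcf(3, 1)
= hcf(1, 3 % 1) = hcf(1, 0)
b == 0, return a = 1


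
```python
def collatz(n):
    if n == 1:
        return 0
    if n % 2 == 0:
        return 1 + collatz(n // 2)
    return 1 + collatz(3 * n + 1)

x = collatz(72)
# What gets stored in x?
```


collatz(72)
72 is even -> collatz(36)
36 is even -> collatz(18)
18 is even -> collatz(9)
9 is odd -> 3*9+1 = 28 -> collatz(28)
28 is even -> collatz(14)
14 is even -> collatz(7)
7 is odd -> 3*7+1 = 22 -> collatz(22)
22 is even -> collatz(11)
11 is odd -> 3*11+1 = 34 -> collatz(34)
34 is even -> collatz(17)
17 is odd -> 3*17+1 = 52 -> collatz(52)
52 is even -> collatz(26)
26 is even -> collatz(13)
13 is odd -> 3*13+1 = 40 -> collatz(40)
40 is even -> collatz(20)
20 is even -> collatz(10)
10 is even -> collatz(5)
5 is odd -> 3*5+1 = 16 -> collatz(16)
16 is even -> collatz(8)
8 is even -> collatz(4)
4 is even -> collatz(2)
2 is even -> collatz(1)
Reached 1 after 22 steps
= 22


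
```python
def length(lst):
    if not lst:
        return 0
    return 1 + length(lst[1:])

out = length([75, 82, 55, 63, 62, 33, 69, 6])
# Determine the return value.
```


length([75, 82, 55, 63, 62, 33, 69, 6])
= 1 + length([82, 55, 63, 62, 33, 69, 6])
= 1 + 1 + length([55, 63, 62, 33, 69, 6])
= 1 + 1 + 1 + length([63, 62, 33, 69, 6])
= 1 + 1 + 1 + 1 + length([62, 33, 69, 6])
= 1 + 1 + 1 + 1 + 1 + length([33, 69, 6])
= 1 + 1 + 1 + 1 + 1 + 1 + length([69, 6])
= 1 + 1 + 1 + 1 + 1 + 1 + 1 + length([6])
= 1 + 1 + 1 + 1 + 1 + 1 + 1 + 1 + length([])
= 1 + 1 + 1 + 1 + 1 + 1 + 1 + 1 + 0
= 8


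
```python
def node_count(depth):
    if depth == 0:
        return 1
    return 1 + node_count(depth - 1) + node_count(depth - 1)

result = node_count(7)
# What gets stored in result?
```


node_count(7)
= 1 + node_count(6) + node_count(6)
= 1 + 2 * node_count(6)
node_count(k) = 2^(k+1) - 1
node_count(0) = 1
node_count(1) = 3
node_count(2) = 7
node_count(3) = 15
node_count(4) = 31
node_count(7) = 2^8 - 1 = 255


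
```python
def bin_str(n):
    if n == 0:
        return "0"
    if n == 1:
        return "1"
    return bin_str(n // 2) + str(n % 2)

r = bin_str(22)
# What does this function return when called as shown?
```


bin_str(22)
= bin_str(11) + "0"
= bin_str(5) + "1" + "0"
= bin_str(2) + "1" + "1" + "0"
= bin_str(1) + "0" + "1" + "1" + "0"
= "1" + "0" + "1" + "1" + "0"
= "10110"


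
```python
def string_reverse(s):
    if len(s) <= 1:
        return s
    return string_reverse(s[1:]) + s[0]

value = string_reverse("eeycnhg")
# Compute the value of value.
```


string_reverse("eeycnhg")
= string_reverse("eycnhg") + "e"
= string_reverse("ycnhg") + "e" + "e"
= string_reverse("cnhg") + "y" + "e" + "e"
= string_reverse("nhg") + "c" + "y" + "e" + "e"
= string_reverse("hg") + "n" + "c" + "y" + "e" + "e"
= string_reverse("g") + "h" + "n" + "c" + "y" + "e" + "e"
= "g" + "h" + "n" + "c" + "y" + "e" + "e"
= "ghncyee"


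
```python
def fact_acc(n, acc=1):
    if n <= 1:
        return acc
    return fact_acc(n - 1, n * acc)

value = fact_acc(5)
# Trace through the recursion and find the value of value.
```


fact_acc(5, 1)
= fact_acc(4, 5 * 1) = fact_acc(4, 5)
= fact_acc(3, 4 * 5) = fact_acc(3, 20)
= fact_acc(2, 3 * 20) = fact_acc(2, 60)
= fact_acc(1, 2 * 60) = fact_acc(1, 120)
n <= 1, return acc = 120


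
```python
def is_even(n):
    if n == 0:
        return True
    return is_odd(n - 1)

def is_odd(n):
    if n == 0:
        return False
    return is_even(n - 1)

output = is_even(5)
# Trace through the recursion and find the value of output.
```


is_even(5)
= is_odd(4)
= is_even(3)
= is_odd(2)
= is_even(1)
= is_odd(0)
n == 0: return False
= False


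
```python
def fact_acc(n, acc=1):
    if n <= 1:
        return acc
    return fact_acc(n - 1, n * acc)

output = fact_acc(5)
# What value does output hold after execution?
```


fact_acc(5, 1)
= fact_acc(4, 5 * 1) = fact_acc(4, 5)
= fact_acc(3, 4 * 5) = fact_acc(3, 20)
= fact_acc(2, 3 * 20) = fact_acc(2, 60)
= fact_acc(1, 2 * 60) = fact_acc(1, 120)
n <= 1, return acc = 120


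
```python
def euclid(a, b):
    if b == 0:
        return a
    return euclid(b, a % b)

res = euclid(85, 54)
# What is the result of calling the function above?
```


euclid(85, 54)
= euclid(54, 85 % 54) = euclid(54, 31)
= euclid(31, 54 % 31) = euclid(31, 23)
= euclid(23, 31 % 23) = euclid(23, 8)
= euclid(8, 23 % 8) = euclid(8, 7)
= euclid(7, 8 % 7) = euclid(7, 1)
= euclid(1, 7 % 1) = euclid(1, 0)
b == 0, return a = 1


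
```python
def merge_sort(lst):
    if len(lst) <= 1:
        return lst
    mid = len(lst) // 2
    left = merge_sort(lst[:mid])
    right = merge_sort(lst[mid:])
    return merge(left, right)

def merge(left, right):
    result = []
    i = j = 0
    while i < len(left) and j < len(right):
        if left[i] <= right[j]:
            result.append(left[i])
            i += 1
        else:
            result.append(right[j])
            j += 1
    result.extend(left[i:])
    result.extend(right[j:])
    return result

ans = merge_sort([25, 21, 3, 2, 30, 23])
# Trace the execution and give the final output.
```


merge_sort([25, 21, 3, 2, 30, 23])
Split into [25, 21, 3] and [2, 30, 23]
Left sorted: [3, 21, 25]
Right sorted: [2, 23, 30]
Merge [3, 21, 25] and [2, 23, 30]
= [2, 3, 21, 23, 25, 30]


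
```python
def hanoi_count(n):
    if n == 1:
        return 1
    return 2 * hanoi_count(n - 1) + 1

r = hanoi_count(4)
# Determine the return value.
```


hanoi_count(4)
= 2 * hanoi_count(3) + 1
= 2 * (2 * hanoi_count(2) + 1) + 1
= 2 * (2 * (2 * hanoi_count(1) + 1) + 1) + 1
Now compute bottom-up:
hanoi_count(1) = 1
hanoi_count(2) = 2 * 1 + 1 = 3
hanoi_count(3) = 2 * 3 + 1 = 7
hanoi_count(4) = 2 * 7 + 1 = 15
= 15


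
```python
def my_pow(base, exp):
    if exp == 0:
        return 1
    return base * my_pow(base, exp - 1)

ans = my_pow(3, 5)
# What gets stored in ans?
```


my_pow(3, 5)
= 3 * my_pow(3, 4)
= 3 * 3 * my_pow(3, 3)
= 3 * 3 * 3 * my_pow(3, 2)
= 3 * 3 * 3 * 3 * my_pow(3, 1)
= 3 * 3 * 3 * 3 * 3 * my_pow(3, 0)
= 3 * 3 * 3 * 3 * 3 * 1
= 243


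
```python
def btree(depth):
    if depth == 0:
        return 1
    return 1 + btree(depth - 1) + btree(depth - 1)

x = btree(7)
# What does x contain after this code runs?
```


btree(7)
= 1 + btree(6) + btree(6)
= 1 + 2 * btree(6)
btree(k) = 2^(k+1) - 1
btree(0) = 1
btree(1) = 3
btree(2) = 7
btree(3) = 15
btree(4) = 31
btree(7) = 2^8 - 1 = 255


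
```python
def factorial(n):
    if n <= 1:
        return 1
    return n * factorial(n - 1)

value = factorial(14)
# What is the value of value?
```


factorial(14)
= 14 * factorial(13)
= 14 * 13 * factorial(12)
= 14 * 13 * 12 * factorial(11)
= 14 * 13 * 12 * 11 * factorial(10)
= 14 * 13 * 12 * 11 * 10 * factorial(9)
= 14 * 13 * 12 * 11 * 10 * 9 * factorial(8)
= 14 * 13 * 12 * 11 * 10 * 9 * 8 * factorial(7)
= 14 * 13 * 12 * 11 * 10 * 9 * 8 * 7 * factorial(6)
= 14 * 13 * 12 * 11 * 10 * 9 * 8 * 7 * 6 * factorial(5)
= 14 * 13 * 12 * 11 * 10 * 9 * 8 * 7 * 6 * 5 * factorial(4)
= 14 * 13 * 12 * 11 * 10 * 9 * 8 * 7 * 6 * 5 * 4 * factorial(3)
= 14 * 13 * 12 * 11 * 10 * 9 * 8 * 7 * 6 * 5 * 4 * 3 * factorial(2)
= 14 * 13 * 12 * 11 * 10 * 9 * 8 * 7 * 6 * 5 * 4 * 3 * 2 * factorial(1)
= 14 * 13 * 12 * 11 * 10 * 9 * 8 * 7 * 6 * 5 * 4 * 3 * 2 * 1
= 87178291200


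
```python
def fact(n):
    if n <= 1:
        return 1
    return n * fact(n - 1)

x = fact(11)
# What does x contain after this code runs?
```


fact(11)
= 11 * fact(10)
= 11 * 10 * fact(9)
= 11 * 10 * 9 * fact(8)
= 11 * 10 * 9 * 8 * fact(7)
= 11 * 10 * 9 * 8 * 7 * fact(6)
= 11 * 10 * 9 * 8 * 7 * 6 * fact(5)
= 11 * 10 * 9 * 8 * 7 * 6 * 5 * fact(4)
= 11 * 10 * 9 * 8 * 7 * 6 * 5 * 4 * fact(3)
= 11 * 10 * 9 * 8 * 7 * 6 * 5 * 4 * 3 * fact(2)
= 11 * 10 * 9 * 8 * 7 * 6 * 5 * 4 * 3 * 2 * fact(1)
= 11 * 10 * 9 * 8 * 7 * 6 * 5 * 4 * 3 * 2 * 1
= 39916800


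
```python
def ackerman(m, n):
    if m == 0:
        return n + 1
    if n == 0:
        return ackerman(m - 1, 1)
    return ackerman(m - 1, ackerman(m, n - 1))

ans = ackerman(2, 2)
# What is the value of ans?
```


ackerman(2, 2)
= ackerman(1, ackerman(2, 1))
First compute ackerman(2, 1) = 5
= ackerman(1, 5)
= 7


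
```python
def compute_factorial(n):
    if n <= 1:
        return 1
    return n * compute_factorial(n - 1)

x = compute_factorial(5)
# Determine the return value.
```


compute_factorial(5)
= 5 * compute_factorial(4)
= 5 * 4 * compute_factorial(3)
= 5 * 4 * 3 * compute_factorial(2)
= 5 * 4 * 3 * 2 * compute_factorial(1)
= 5 * 4 * 3 * 2 * 1
= 120


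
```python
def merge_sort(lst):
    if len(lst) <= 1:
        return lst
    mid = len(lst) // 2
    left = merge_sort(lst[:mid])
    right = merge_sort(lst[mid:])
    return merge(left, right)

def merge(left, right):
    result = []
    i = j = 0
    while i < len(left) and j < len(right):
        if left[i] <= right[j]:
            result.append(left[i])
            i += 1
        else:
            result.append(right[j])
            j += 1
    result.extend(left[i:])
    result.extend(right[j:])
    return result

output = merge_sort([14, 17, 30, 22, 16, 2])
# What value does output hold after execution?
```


merge_sort([14, 17, 30, 22, 16, 2])
Split into [14, 17, 30] and [22, 16, 2]
Left sorted: [14, 17, 30]
Right sorted: [2, 16, 22]
Merge [14, 17, 30] and [2, 16, 22]
= [2, 14, 16, 17, 22, 30]


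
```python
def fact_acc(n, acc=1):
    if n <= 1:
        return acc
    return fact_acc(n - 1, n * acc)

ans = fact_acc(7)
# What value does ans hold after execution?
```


fact_acc(7, 1)
= fact_acc(6, 7 * 1) = fact_acc(6, 7)
= fact_acc(5, 6 * 7) = fact_acc(5, 42)
= fact_acc(4, 5 * 42) = fact_acc(4, 210)
= fact_acc(3, 4 * 210) = fact_acc(3, 840)
= fact_acc(2, 3 * 840) = fact_acc(2, 2520)
= fact_acc(1, 2 * 2520) = fact_acc(1, 5040)
n <= 1, return acc = 5040


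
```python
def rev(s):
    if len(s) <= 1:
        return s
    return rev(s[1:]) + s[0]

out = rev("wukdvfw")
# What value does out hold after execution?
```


rev("wukdvfw")
= rev("ukdvfw") + "w"
= rev("kdvfw") + "u" + "w"
= rev("dvfw") + "k" + "u" + "w"
= rev("vfw") + "d" + "k" + "u" + "w"
= rev("fw") + "v" + "d" + "k" + "u" + "w"
= rev("w") + "f" + "v" + "d" + "k" + "u" + "w"
= "w" + "f" + "v" + "d" + "k" + "u" + "w"
= "wfvdkuw"


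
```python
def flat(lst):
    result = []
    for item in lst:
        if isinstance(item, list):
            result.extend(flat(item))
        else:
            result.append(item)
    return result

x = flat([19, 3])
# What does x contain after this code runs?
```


flat([19, 3])
Processing each element:
  19 is not a list -> append 19
  3 is not a list -> append 3
= [19, 3]


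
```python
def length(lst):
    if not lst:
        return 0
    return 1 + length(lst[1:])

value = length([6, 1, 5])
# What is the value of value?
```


length([6, 1, 5])
= 1 + length([1, 5])
= 1 + 1 + length([5])
= 1 + 1 + 1 + length([])
= 1 + 1 + 1 + 0
= 3


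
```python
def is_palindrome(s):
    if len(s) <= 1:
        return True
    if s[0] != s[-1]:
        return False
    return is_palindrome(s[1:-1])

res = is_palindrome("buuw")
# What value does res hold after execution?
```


is_palindrome("buuw")
"buuw": s[0]='b' != s[-1]='w' -> False
= False


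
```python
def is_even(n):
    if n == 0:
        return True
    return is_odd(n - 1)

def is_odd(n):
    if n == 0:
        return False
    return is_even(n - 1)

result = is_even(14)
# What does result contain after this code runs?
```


is_even(14)
= is_odd(13)
= is_even(12)
= is_odd(11)
= is_even(10)
= is_odd(9)
= is_even(8)
= is_odd(7)
= is_even(6)
= is_odd(5)
= is_even(4)
= is_odd(3)
= is_even(2)
= is_odd(1)
= is_even(0)
n == 0: return True
= True


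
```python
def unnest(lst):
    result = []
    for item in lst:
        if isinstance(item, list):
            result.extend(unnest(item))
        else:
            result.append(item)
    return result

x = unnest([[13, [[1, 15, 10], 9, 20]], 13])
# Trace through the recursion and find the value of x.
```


unnest([[13, [[1, 15, 10], 9, 20]], 13])
Processing each element:
  [13, [[1, 15, 10], 9, 20]] is a list -> unnest recursively -> [13, 1, 15, 10, 9, 20]
  13 is not a list -> append 13
= [13, 1, 15, 10, 9, 20, 13]


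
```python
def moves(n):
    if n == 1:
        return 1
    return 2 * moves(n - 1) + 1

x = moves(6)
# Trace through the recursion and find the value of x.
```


moves(6)
= 2 * moves(5) + 1
= 2 * (2 * moves(4) + 1) + 1
= 2 * (2 * (2 * moves(3) + 1) + 1) + 1
= 2 * (2 * (2 * (2 * moves(2) + 1) + 1) + 1) + 1
= 2 * (2 * (2 * (2 * (2 * moves(1) + 1) + 1) + 1) + 1) + 1
Now compute bottom-up:
moves(1) = 1
moves(2) = 2 * 1 + 1 = 3
moves(3) = 2 * 3 + 1 = 7
moves(4) = 2 * 7 + 1 = 15
moves(5) = 2 * 15 + 1 = 31
moves(6) = 2 * 31 + 1 = 63
= 63


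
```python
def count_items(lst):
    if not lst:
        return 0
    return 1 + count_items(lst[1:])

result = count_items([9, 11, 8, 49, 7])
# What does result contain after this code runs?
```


count_items([9, 11, 8, 49, 7])
= 1 + count_items([11, 8, 49, 7])
= 1 + 1 + count_items([8, 49, 7])
= 1 + 1 + 1 + count_items([49, 7])
= 1 + 1 + 1 + 1 + count_items([7])
= 1 + 1 + 1 + 1 + 1 + count_items([])
= 1 + 1 + 1 + 1 + 1 + 0
= 5


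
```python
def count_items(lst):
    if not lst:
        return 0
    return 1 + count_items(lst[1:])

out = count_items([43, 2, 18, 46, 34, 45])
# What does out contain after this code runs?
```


count_items([43, 2, 18, 46, 34, 45])
= 1 + count_items([2, 18, 46, 34, 45])
= 1 + 1 + count_items([18, 46, 34, 45])
= 1 + 1 + 1 + count_items([46, 34, 45])
= 1 + 1 + 1 + 1 + count_items([34, 45])
= 1 + 1 + 1 + 1 + 1 + count_items([45])
= 1 + 1 + 1 + 1 + 1 + 1 + count_items([])
= 1 + 1 + 1 + 1 + 1 + 1 + 0
= 6


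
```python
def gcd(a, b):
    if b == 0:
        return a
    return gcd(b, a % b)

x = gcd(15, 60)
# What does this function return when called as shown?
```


gcd(15, 60)
= gcd(60, 15 % 60) = gcd(60, 15)
= gcd(15, 60 % 15) = gcd(15, 0)
b == 0, return a = 15


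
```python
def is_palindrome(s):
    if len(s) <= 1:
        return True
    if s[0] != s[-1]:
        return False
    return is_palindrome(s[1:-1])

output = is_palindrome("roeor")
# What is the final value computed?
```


is_palindrome("roeor")
"roeor": s[0]='r' == s[-1]='r' -> is_palindrome("oeo")
"oeo": s[0]='o' == s[-1]='o' -> is_palindrome("e")
"e": len <= 1 -> True
= True


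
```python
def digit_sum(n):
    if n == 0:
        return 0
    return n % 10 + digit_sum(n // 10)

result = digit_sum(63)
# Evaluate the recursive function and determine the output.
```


digit_sum(63)
= 3 + digit_sum(6)
= 3 + 6 + digit_sum(0)
= 3 + 6 + 0
= 9


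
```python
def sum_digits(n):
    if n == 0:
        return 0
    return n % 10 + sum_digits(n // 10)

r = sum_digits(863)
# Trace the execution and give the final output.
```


sum_digits(863)
= 3 + sum_digits(86)
= 3 + 6 + sum_digits(8)
= 3 + 6 + 8 + sum_digits(0)
= 3 + 6 + 8 + 0
= 17


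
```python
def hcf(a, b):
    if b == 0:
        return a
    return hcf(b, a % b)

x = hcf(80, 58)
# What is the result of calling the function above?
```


hcf(80, 58)
= hcf(58, 80 % 58) = hcf(58, 22)
= hcf(22, 58 % 22) = hcf(22, 14)
= hcf(14, 22 % 14) = hcf(14, 8)
= hcf(8, 14 % 8) = hcf(8, 6)
= hcf(6, 8 % 6) = hcf(6, 2)
= hcf(2, 6 % 2) = hcf(2, 0)
b == 0, return a = 2


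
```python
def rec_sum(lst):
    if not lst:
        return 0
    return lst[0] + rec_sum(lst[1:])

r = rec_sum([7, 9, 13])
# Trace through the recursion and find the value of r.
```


rec_sum([7, 9, 13])
= 7 + rec_sum([9, 13])
= 7 + 9 + rec_sum([13])
= 7 + 9 + 13 + rec_sum([])
= 7 + 9 + 13 + 0
= 29


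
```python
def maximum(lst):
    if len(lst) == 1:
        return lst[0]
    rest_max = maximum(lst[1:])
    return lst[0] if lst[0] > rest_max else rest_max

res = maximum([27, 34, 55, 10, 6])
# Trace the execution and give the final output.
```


maximum([27, 34, 55, 10, 6])
= compare 27 with maximum([34, 55, 10, 6])
= compare 34 with maximum([55, 10, 6])
= compare 55 with maximum([10, 6])
= compare 10 with maximum([6])
Base: maximum([6]) = 6
compare 10 with 6: max = 10
compare 55 with 10: max = 55
compare 34 with 55: max = 55
compare 27 with 55: max = 55
= 55


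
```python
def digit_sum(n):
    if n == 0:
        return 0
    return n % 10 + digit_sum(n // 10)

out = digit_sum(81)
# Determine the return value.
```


digit_sum(81)
= 1 + digit_sum(8)
= 1 + 8 + digit_sum(0)
= 1 + 8 + 0
= 9


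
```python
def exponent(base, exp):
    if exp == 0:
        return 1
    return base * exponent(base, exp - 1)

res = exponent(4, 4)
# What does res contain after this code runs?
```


exponent(4, 4)
= 4 * exponent(4, 3)
= 4 * 4 * exponent(4, 2)
= 4 * 4 * 4 * exponent(4, 1)
= 4 * 4 * 4 * 4 * exponent(4, 0)
= 4 * 4 * 4 * 4 * 1
= 256


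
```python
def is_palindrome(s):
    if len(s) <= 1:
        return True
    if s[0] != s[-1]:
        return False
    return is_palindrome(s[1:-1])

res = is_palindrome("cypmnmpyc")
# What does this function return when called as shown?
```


is_palindrome("cypmnmpyc")
"cypmnmpyc": s[0]='c' == s[-1]='c' -> is_palindrome("ypmnmpy")
"ypmnmpy": s[0]='y' == s[-1]='y' -> is_palindrome("pmnmp")
"pmnmp": s[0]='p' == s[-1]='p' -> is_palindrome("mnm")
"mnm": s[0]='m' == s[-1]='m' -> is_palindrome("n")
"n": len <= 1 -> True
= True


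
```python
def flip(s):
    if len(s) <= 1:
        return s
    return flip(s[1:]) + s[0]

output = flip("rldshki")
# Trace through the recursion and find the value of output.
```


flip("rldshki")
= flip("ldshki") + "r"
= flip("dshki") + "l" + "r"
= flip("shki") + "d" + "l" + "r"
= flip("hki") + "s" + "d" + "l" + "r"
= flip("ki") + "h" + "s" + "d" + "l" + "r"
= flip("i") + "k" + "h" + "s" + "d" + "l" + "r"
= "i" + "k" + "h" + "s" + "d" + "l" + "r"
= "ikhsdlr"


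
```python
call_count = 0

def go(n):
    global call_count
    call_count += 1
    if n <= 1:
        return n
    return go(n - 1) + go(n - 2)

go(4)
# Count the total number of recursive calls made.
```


go(4) calls go(3) and go(2); each non-base call branches into two more.
Let C(k) = total number of calls made by go(k), including the call to go(k) itself.
Base cases: C(0) = 1, C(1) = 1
Recurrence: C(k) = 1 + C(k-1) + C(k-2)
  C(2) = 1 + C(1) + C(0) = 1 + 1 + 1 = 3
  C(3) = 1 + C(2) + C(1) = 1 + 3 + 1 = 5
  C(4) = 1 + C(3) + C(2) = 1 + 5 + 3 = 9
Total calls = C(4) = 9


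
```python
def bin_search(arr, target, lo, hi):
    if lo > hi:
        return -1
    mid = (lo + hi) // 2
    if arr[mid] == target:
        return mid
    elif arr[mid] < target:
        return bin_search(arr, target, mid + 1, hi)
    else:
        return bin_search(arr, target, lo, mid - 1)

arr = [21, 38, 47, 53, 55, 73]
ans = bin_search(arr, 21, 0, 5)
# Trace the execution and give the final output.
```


bin_search(arr, 21, 0, 5)
lo=0, hi=5, mid=2, arr[mid]=47
47 > 21, search left half
lo=0, hi=1, mid=0, arr[mid]=21
arr[0] == 21, found at index 0
= 0


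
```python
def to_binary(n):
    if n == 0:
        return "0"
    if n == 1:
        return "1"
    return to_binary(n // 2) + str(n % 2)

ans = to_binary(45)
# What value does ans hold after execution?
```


to_binary(45)
= to_binary(22) + "1"
= to_binary(11) + "0" + "1"
= to_binary(5) + "1" + "0" + "1"
= to_binary(2) + "1" + "1" + "0" + "1"
= to_binary(1) + "0" + "1" + "1" + "0" + "1"
= "1" + "0" + "1" + "1" + "0" + "1"
= "101101"


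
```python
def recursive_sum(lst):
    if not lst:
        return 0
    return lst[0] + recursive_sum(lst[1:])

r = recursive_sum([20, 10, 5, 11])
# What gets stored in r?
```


recursive_sum([20, 10, 5, 11])
= 20 + recursive_sum([10, 5, 11])
= 20 + 10 + recursive_sum([5, 11])
= 20 + 10 + 5 + recursive_sum([11])
= 20 + 10 + 5 + 11 + recursive_sum([])
= 20 + 10 + 5 + 11 + 0
= 46


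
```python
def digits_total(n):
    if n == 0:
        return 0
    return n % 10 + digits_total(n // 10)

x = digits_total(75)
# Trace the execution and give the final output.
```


digits_total(75)
= 5 + digits_total(7)
= 5 + 7 + digits_total(0)
= 5 + 7 + 0
= 12


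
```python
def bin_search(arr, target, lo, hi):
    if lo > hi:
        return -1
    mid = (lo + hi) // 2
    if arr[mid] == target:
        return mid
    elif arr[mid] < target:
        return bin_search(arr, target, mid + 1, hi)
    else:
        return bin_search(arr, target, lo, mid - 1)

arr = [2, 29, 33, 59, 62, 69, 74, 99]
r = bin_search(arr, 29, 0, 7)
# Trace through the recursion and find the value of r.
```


bin_search(arr, 29, 0, 7)
lo=0, hi=7, mid=3, arr[mid]=59
59 > 29, search left half
lo=0, hi=2, mid=1, arr[mid]=29
arr[1] == 29, found at index 1
= 1


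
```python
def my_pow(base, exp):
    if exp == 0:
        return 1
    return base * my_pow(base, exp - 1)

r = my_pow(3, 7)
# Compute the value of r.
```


my_pow(3, 7)
= 3 * my_pow(3, 6)
= 3 * 3 * my_pow(3, 5)
= 3 * 3 * 3 * my_pow(3, 4)
= 3 * 3 * 3 * 3 * my_pow(3, 3)
= 3 * 3 * 3 * 3 * 3 * my_pow(3, 2)
= 3 * 3 * 3 * 3 * 3 * 3 * my_pow(3, 1)
= 3 * 3 * 3 * 3 * 3 * 3 * 3 * my_pow(3, 0)
= 3 * 3 * 3 * 3 * 3 * 3 * 3 * 1
= 2187


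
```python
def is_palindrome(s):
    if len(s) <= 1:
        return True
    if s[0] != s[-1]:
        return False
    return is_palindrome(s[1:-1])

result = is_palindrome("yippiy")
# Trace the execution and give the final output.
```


is_palindrome("yippiy")
"yippiy": s[0]='y' == s[-1]='y' -> is_palindrome("ippi")
"ippi": s[0]='i' == s[-1]='i' -> is_palindrome("pp")
"pp": s[0]='p' == s[-1]='p' -> is_palindrome("")
"": len <= 1 -> True
= True


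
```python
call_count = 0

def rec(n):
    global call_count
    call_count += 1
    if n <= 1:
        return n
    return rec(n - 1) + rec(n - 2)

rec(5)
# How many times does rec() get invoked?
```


rec(5) calls rec(4) and rec(3); each non-base call branches into two more.
Let C(k) = total number of calls made by rec(k), including the call to rec(k) itself.
Base cases: C(0) = 1, C(1) = 1
Recurrence: C(k) = 1 + C(k-1) + C(k-2)
  C(2) = 1 + C(1) + C(0) = 1 + 1 + 1 = 3
  C(3) = 1 + C(2) + C(1) = 1 + 3 + 1 = 5
  C(4) = 1 + C(3) + C(2) = 1 + 5 + 3 = 9
  C(5) = 1 + C(4) + C(3) = 1 + 9 + 5 = 15
Total calls = C(5) = 15


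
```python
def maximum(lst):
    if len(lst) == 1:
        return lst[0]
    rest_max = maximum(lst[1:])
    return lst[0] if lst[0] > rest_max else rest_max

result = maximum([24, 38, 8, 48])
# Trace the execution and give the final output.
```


maximum([24, 38, 8, 48])
= compare 24 with maximum([38, 8, 48])
= compare 38 with maximum([8, 48])
= compare 8 with maximum([48])
Base: maximum([48]) = 48
compare 8 with 48: max = 48
compare 38 with 48: max = 48
compare 24 with 48: max = 48
= 48


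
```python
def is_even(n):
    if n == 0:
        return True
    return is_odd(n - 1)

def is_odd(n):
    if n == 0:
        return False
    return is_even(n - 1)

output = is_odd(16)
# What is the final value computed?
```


is_odd(16)
= is_even(15)
= is_odd(14)
= is_even(13)
= is_odd(12)
= is_even(11)
= is_odd(10)
= is_even(9)
= is_odd(8)
= is_even(7)
= is_odd(6)
= is_even(5)
= is_odd(4)
= is_even(3)
= is_odd(2)
= is_even(1)
= is_odd(0)
n == 0: return False
= False


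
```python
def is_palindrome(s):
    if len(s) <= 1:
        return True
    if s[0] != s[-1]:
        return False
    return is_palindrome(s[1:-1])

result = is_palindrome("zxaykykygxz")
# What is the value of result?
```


is_palindrome("zxaykykygxz")
"zxaykykygxz": s[0]='z' == s[-1]='z' -> is_palindrome("xaykykygx")
"xaykykygx": s[0]='x' == s[-1]='x' -> is_palindrome("aykykyg")
"aykykyg": s[0]='a' != s[-1]='g' -> False
= False


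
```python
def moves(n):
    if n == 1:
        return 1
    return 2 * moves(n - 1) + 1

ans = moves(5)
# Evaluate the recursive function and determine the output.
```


moves(5)
= 2 * moves(4) + 1
= 2 * (2 * moves(3) + 1) + 1
= 2 * (2 * (2 * moves(2) + 1) + 1) + 1
= 2 * (2 * (2 * (2 * moves(1) + 1) + 1) + 1) + 1
Now compute bottom-up:
moves(1) = 1
moves(2) = 2 * 1 + 1 = 3
moves(3) = 2 * 3 + 1 = 7
moves(4) = 2 * 7 + 1 = 15
moves(5) = 2 * 15 + 1 = 31
= 31


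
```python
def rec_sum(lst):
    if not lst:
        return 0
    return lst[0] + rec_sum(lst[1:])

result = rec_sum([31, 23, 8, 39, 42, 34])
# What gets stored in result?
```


rec_sum([31, 23, 8, 39, 42, 34])
= 31 + rec_sum([23, 8, 39, 42, 34])
= 31 + 23 + rec_sum([8, 39, 42, 34])
= 31 + 23 + 8 + rec_sum([39, 42, 34])
= 31 + 23 + 8 + 39 + rec_sum([42, 34])
= 31 + 23 + 8 + 39 + 42 + rec_sum([34])
= 31 + 23 + 8 + 39 + 42 + 34 + rec_sum([])
= 31 + 23 + 8 + 39 + 42 + 34 + 0
= 177


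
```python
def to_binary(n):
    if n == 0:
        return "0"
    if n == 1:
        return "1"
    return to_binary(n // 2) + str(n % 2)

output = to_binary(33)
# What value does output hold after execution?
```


to_binary(33)
= to_binary(16) + "1"
= to_binary(8) + "0" + "1"
= to_binary(4) + "0" + "0" + "1"
= to_binary(2) + "0" + "0" + "0" + "1"
= to_binary(1) + "0" + "0" + "0" + "0" + "1"
= "1" + "0" + "0" + "0" + "0" + "1"
= "100001"


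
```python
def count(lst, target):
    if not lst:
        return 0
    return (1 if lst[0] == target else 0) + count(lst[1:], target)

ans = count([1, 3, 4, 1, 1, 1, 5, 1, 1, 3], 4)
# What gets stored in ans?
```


count([1, 3, 4, 1, 1, 1, 5, 1, 1, 3], 4)
lst[0]=1 != 4: 0 + count([3, 4, 1, 1, 1, 5, 1, 1, 3], 4)
lst[0]=3 != 4: 0 + count([4, 1, 1, 1, 5, 1, 1, 3], 4)
lst[0]=4 == 4: 1 + count([1, 1, 1, 5, 1, 1, 3], 4)
lst[0]=1 != 4: 0 + count([1, 1, 5, 1, 1, 3], 4)
lst[0]=1 != 4: 0 + count([1, 5, 1, 1, 3], 4)
lst[0]=1 != 4: 0 + count([5, 1, 1, 3], 4)
lst[0]=5 != 4: 0 + count([1, 1, 3], 4)
lst[0]=1 != 4: 0 + count([1, 3], 4)
lst[0]=1 != 4: 0 + count([3], 4)
lst[0]=3 != 4: 0 + count([], 4)
= 1


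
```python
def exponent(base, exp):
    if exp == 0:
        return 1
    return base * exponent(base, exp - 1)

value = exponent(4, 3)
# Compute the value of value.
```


exponent(4, 3)
= 4 * exponent(4, 2)
= 4 * 4 * exponent(4, 1)
= 4 * 4 * 4 * exponent(4, 0)
= 4 * 4 * 4 * 1
= 64


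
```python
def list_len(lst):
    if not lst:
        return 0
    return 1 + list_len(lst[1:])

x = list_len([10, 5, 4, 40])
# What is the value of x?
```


list_len([10, 5, 4, 40])
= 1 + list_len([5, 4, 40])
= 1 + 1 + list_len([4, 40])
= 1 + 1 + 1 + list_len([40])
= 1 + 1 + 1 + 1 + list_len([])
= 1 + 1 + 1 + 1 + 0
= 4


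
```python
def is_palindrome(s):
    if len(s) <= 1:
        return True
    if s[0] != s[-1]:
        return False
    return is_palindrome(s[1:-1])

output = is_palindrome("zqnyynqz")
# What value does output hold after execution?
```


is_palindrome("zqnyynqz")
"zqnyynqz": s[0]='z' == s[-1]='z' -> is_palindrome("qnyynq")
"qnyynq": s[0]='q' == s[-1]='q' -> is_palindrome("nyyn")
"nyyn": s[0]='n' == s[-1]='n' -> is_palindrome("yy")
"yy": s[0]='y' == s[-1]='y' -> is_palindrome("")
"": len <= 1 -> True
= True


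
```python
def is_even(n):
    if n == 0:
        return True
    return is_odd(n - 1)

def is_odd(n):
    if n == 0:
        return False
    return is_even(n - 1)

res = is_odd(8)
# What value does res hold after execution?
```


is_odd(8)
= is_even(7)
= is_odd(6)
= is_even(5)
= is_odd(4)
= is_even(3)
= is_odd(2)
= is_even(1)
= is_odd(0)
n == 0: return False
= False


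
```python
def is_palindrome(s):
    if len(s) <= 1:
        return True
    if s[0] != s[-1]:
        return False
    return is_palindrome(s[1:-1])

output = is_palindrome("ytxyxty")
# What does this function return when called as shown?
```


is_palindrome("ytxyxty")
"ytxyxty": s[0]='y' == s[-1]='y' -> is_palindrome("txyxt")
"txyxt": s[0]='t' == s[-1]='t' -> is_palindrome("xyx")
"xyx": s[0]='x' == s[-1]='x' -> is_palindrome("y")
"y": len <= 1 -> True
= True


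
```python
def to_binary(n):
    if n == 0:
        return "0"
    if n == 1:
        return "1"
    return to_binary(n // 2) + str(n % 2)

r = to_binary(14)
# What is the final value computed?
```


to_binary(14)
= to_binary(7) + "0"
= to_binary(3) + "1" + "0"
= to_binary(1) + "1" + "1" + "0"
= "1" + "1" + "1" + "0"
= "1110"


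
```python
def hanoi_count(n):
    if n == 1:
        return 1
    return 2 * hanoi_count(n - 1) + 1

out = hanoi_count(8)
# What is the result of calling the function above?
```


hanoi_count(8)
= 2 * hanoi_count(7) + 1
= 2 * (2 * hanoi_count(6) + 1) + 1
= 2 * (2 * (2 * hanoi_count(5) + 1) + 1) + 1
= 2 * (2 * (2 * (2 * hanoi_count(4) + 1) + 1) + 1) + 1
= 2 * (2 * (2 * (2 * (2 * hanoi_count(3) + 1) + 1) + 1) + 1) + 1
= 2 * (2 * (2 * (2 * (2 * (2 * hanoi_count(2) + 1) + 1) + 1) + 1) + 1) + 1
= 2 * (2 * (2 * (2 * (2 * (2 * (2 * hanoi_count(1) + 1) + 1) + 1) + 1) + 1) + 1) + 1
Now compute bottom-up:
hanoi_count(1) = 1
hanoi_count(2) = 2 * 1 + 1 = 3
hanoi_count(3) = 2 * 3 + 1 = 7
hanoi_count(4) = 2 * 7 + 1 = 15
hanoi_count(5) = 2 * 15 + 1 = 31
hanoi_count(6) = 2 * 31 + 1 = 63
hanoi_count(7) = 2 * 63 + 1 = 127
hanoi_count(8) = 2 * 127 + 1 = 255
= 255


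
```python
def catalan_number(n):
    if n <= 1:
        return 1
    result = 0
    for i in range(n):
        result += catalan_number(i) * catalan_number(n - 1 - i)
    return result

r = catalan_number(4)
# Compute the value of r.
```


catalan_number(4)
= sum of catalan_number(i) * catalan_number(4-1-i) for i in 0..3
First compute sub-values bottom-up:
  catalan_number(0) = 1, catalan_number(1) = 1
  catalan_number(2) = 1*1 + 1*1 = 2
  catalan_number(3) = 1*2 + 1*1 + 2*1 = 5
Now catalan_number(4):
  catalan_number(0)*catalan_number(3) = 1*5 = 5
  catalan_number(1)*catalan_number(2) = 1*2 = 2
  catalan_number(2)*catalan_number(1) = 2*1 = 2
  catalan_number(3)*catalan_number(0) = 5*1 = 5
= 5 + 2 + 2 + 5
= 14


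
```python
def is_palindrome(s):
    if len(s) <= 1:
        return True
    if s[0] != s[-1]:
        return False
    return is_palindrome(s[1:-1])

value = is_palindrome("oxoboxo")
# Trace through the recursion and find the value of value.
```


is_palindrome("oxoboxo")
"oxoboxo": s[0]='o' == s[-1]='o' -> is_palindrome("xobox")
"xobox": s[0]='x' == s[-1]='x' -> is_palindrome("obo")
"obo": s[0]='o' == s[-1]='o' -> is_palindrome("b")
"b": len <= 1 -> True
= True


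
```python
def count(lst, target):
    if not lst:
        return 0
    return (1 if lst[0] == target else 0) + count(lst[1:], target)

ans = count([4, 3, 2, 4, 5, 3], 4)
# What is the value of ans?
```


count([4, 3, 2, 4, 5, 3], 4)
lst[0]=4 == 4: 1 + count([3, 2, 4, 5, 3], 4)
lst[0]=3 != 4: 0 + count([2, 4, 5, 3], 4)
lst[0]=2 != 4: 0 + count([4, 5, 3], 4)
lst[0]=4 == 4: 1 + count([5, 3], 4)
lst[0]=5 != 4: 0 + count([3], 4)
lst[0]=3 != 4: 0 + count([], 4)
= 2


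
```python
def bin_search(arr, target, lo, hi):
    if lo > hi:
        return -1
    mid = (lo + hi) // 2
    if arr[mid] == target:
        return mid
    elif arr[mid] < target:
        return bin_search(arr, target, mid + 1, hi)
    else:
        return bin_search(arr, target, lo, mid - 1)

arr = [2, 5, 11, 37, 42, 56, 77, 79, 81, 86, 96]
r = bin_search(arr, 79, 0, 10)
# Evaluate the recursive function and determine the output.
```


bin_search(arr, 79, 0, 10)
lo=0, hi=10, mid=5, arr[mid]=56
56 < 79, search right half
lo=6, hi=10, mid=8, arr[mid]=81
81 > 79, search left half
lo=6, hi=7, mid=6, arr[mid]=77
77 < 79, search right half
lo=7, hi=7, mid=7, arr[mid]=79
arr[7] == 79, found at index 7
= 7


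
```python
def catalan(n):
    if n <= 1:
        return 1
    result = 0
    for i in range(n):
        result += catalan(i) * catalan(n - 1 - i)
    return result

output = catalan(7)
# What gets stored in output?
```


catalan(7)
= sum of catalan(i) * catalan(7-1-i) for i in 0..6
First compute sub-values bottom-up:
  catalan(0) = 1, catalan(1) = 1
  catalan(2) = 1*1 + 1*1 = 2
  catalan(3) = 1*2 + 1*1 + 2*1 = 5
  catalan(4) = 1*5 + 1*2 + 2*1 + 5*1 = 14
  catalan(5) = 1*14 + 1*5 + 2*2 + 5*1 + 14*1 = 42
  catalan(6) = 1*42 + 1*14 + 2*5 + 5*2 + 14*1 + 42*1 = 132
Now catalan(7):
  catalan(0)*catalan(6) = 1*132 = 132
  catalan(1)*catalan(5) = 1*42 = 42
  catalan(2)*catalan(4) = 2*14 = 28
  catalan(3)*catalan(3) = 5*5 = 25
  catalan(4)*catalan(2) = 14*2 = 28
  catalan(5)*catalan(1) = 42*1 = 42
  catalan(6)*catalan(0) = 132*1 = 132
= 132 + 42 + 28 + 25 + 28 + 42 + 132
= 429


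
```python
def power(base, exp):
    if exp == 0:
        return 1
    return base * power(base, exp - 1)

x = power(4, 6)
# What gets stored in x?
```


power(4, 6)
= 4 * power(4, 5)
= 4 * 4 * power(4, 4)
= 4 * 4 * 4 * power(4, 3)
= 4 * 4 * 4 * 4 * power(4, 2)
= 4 * 4 * 4 * 4 * 4 * power(4, 1)
= 4 * 4 * 4 * 4 * 4 * 4 * power(4, 0)
= 4 * 4 * 4 * 4 * 4 * 4 * 1
= 4096


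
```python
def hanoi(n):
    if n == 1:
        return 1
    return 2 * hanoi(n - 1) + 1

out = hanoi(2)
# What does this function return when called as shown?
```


hanoi(2)
= 2 * hanoi(1) + 1
Now compute bottom-up:
hanoi(1) = 1
hanoi(2) = 2 * 1 + 1 = 3
= 3


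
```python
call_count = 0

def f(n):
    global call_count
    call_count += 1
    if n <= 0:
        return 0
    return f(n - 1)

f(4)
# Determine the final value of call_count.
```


f(4) calls f(3) calls ... calls f(0)
Total calls: 4 + 1 (for base case) = 5


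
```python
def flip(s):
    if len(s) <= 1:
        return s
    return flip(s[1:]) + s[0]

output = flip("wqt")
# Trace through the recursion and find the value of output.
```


flip("wqt")
= flip("qt") + "w"
= flip("t") + "q" + "w"
= "t" + "q" + "w"
= "tqw"


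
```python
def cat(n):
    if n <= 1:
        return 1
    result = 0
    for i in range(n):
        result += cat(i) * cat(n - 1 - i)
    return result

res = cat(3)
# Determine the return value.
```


cat(3)
= sum of cat(i) * cat(3-1-i) for i in 0..2
First compute sub-values bottom-up:
  cat(0) = 1, cat(1) = 1
  cat(2) = 1*1 + 1*1 = 2
Now cat(3):
  cat(0)*cat(2) = 1*2 = 2
  cat(1)*cat(1) = 1*1 = 1
  cat(2)*cat(0) = 2*1 = 2
= 2 + 1 + 2
= 5


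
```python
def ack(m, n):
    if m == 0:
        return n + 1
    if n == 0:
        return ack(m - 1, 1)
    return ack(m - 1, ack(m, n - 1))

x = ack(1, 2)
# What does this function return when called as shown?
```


ack(1, 2)
= ack(0, ack(1, 1))
First compute ack(1, 1) = 3
= ack(0, 3)
= 4
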